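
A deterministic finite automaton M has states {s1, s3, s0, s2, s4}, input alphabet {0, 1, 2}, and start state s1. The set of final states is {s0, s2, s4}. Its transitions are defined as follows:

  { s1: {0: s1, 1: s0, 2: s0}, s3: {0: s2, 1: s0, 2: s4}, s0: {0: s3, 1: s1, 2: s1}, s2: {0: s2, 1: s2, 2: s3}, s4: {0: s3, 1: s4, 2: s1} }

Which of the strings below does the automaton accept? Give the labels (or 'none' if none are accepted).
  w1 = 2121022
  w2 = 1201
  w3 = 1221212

w2, w3

w1:
  start at s1
  read '2': s1 → s0
  read '1': s0 → s1
  read '2': s1 → s0
  read '1': s0 → s1
  read '0': s1 → s1
  read '2': s1 → s0
  read '2': s0 → s1
  end s1, rejected
w2:
  start at s1
  read '1': s1 → s0
  read '2': s0 → s1
  read '0': s1 → s1
  read '1': s1 → s0
  end s0, accepted
w3:
  start at s1
  read '1': s1 → s0
  read '2': s0 → s1
  read '2': s1 → s0
  read '1': s0 → s1
  read '2': s1 → s0
  read '1': s0 → s1
  read '2': s1 → s0
  end s0, accepted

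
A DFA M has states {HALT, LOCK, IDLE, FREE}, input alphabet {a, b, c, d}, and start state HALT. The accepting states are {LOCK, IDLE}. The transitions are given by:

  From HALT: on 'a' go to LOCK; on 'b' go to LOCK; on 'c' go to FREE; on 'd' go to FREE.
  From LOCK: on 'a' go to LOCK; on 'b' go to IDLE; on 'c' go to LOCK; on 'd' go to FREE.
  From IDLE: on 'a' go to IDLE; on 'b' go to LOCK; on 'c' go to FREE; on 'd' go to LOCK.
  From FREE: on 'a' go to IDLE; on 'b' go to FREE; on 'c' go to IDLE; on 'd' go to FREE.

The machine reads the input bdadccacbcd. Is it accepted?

Trace: HALT -b-> LOCK -d-> FREE -a-> IDLE -d-> LOCK -c-> LOCK -c-> LOCK -a-> LOCK -c-> LOCK -b-> IDLE -c-> FREE -d-> FREE
End state FREE is not accepting.

No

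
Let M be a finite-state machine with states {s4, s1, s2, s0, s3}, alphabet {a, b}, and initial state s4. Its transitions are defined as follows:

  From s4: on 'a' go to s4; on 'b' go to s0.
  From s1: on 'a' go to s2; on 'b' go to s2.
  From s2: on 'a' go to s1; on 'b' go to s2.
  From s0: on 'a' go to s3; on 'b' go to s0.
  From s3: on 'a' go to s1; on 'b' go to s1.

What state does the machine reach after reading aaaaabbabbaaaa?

s2

Trace: s4 -a-> s4 -a-> s4 -a-> s4 -a-> s4 -a-> s4 -b-> s0 -b-> s0 -a-> s3 -b-> s1 -b-> s2 -a-> s1 -a-> s2 -a-> s1 -a-> s2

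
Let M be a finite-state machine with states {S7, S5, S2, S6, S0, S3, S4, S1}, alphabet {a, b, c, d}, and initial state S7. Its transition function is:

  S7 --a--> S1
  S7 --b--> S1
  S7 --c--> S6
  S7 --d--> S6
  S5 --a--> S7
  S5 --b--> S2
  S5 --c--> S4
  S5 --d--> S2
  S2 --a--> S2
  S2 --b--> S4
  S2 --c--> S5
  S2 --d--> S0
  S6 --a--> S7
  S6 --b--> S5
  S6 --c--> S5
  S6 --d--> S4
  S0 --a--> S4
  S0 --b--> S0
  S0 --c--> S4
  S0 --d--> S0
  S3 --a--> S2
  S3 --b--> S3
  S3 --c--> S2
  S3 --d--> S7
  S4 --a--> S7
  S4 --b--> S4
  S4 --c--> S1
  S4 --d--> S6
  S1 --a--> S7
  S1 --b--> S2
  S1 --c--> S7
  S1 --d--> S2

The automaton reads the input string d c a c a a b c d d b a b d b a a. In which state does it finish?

S1

Trace: S7 -d-> S6 -c-> S5 -a-> S7 -c-> S6 -a-> S7 -a-> S1 -b-> S2 -c-> S5 -d-> S2 -d-> S0 -b-> S0 -a-> S4 -b-> S4 -d-> S6 -b-> S5 -a-> S7 -a-> S1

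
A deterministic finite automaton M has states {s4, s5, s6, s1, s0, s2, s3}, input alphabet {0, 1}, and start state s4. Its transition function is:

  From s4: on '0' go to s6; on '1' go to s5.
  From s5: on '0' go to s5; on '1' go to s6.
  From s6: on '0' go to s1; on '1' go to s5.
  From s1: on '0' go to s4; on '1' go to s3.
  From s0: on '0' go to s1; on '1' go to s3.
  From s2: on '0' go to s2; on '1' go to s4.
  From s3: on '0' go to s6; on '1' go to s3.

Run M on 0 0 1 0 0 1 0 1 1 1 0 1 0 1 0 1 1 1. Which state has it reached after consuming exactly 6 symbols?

start at s4
read '0': s4 → s6
read '0': s6 → s1
read '1': s1 → s3
read '0': s3 → s6
read '0': s6 → s1
read '1': s1 → s3
After 6 symbols: s3.

s3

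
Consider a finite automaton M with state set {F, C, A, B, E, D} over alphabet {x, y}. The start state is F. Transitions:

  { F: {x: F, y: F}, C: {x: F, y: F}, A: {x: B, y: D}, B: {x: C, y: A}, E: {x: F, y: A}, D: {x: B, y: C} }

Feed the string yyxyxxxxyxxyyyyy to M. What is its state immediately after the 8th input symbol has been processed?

F

F → F → F → F → F → F → F → F → F
After 8 symbols: F.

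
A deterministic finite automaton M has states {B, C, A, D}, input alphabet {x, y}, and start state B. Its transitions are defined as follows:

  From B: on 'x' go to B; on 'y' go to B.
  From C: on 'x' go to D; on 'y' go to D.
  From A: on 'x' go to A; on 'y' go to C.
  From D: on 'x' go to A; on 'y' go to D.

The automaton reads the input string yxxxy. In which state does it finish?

B

start at B
read 'y': B → B
read 'x': B → B
read 'x': B → B
read 'x': B → B
read 'y': B → B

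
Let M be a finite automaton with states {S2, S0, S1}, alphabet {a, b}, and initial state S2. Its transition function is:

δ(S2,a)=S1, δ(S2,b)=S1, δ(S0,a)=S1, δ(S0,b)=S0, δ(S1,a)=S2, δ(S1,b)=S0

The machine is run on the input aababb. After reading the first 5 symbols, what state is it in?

Trace: S2 -a-> S1 -a-> S2 -b-> S1 -a-> S2 -b-> S1
After 5 symbols: S1.

S1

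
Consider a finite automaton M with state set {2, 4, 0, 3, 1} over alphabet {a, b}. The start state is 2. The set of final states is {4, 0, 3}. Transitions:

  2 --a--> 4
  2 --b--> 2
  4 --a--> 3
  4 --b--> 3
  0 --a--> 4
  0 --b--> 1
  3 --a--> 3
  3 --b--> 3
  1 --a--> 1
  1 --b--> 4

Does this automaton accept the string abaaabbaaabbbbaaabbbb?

Trace: 2 -a-> 4 -b-> 3 -a-> 3 -a-> 3 -a-> 3 -b-> 3 -b-> 3 -a-> 3 -a-> 3 -a-> 3 -b-> 3 -b-> 3 -b-> 3 -b-> 3 -a-> 3 -a-> 3 -a-> 3 -b-> 3 -b-> 3 -b-> 3 -b-> 3
End state 3 is accepting.

Yes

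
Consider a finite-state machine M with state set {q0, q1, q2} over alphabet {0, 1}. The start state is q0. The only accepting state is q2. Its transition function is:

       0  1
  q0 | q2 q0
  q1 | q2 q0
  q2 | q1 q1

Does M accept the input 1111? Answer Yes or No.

No

q0 → q0 → q0 → q0 → q0
End state q0 is not accepting.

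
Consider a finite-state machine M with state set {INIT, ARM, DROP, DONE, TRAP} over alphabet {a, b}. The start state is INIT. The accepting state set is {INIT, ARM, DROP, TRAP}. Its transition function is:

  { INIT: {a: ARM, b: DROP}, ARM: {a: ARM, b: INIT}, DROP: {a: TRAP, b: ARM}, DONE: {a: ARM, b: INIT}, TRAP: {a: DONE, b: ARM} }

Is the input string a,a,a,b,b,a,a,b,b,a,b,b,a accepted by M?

Yes

Trace: INIT -a-> ARM -a-> ARM -a-> ARM -b-> INIT -b-> DROP -a-> TRAP -a-> DONE -b-> INIT -b-> DROP -a-> TRAP -b-> ARM -b-> INIT -a-> ARM
End state ARM is accepting.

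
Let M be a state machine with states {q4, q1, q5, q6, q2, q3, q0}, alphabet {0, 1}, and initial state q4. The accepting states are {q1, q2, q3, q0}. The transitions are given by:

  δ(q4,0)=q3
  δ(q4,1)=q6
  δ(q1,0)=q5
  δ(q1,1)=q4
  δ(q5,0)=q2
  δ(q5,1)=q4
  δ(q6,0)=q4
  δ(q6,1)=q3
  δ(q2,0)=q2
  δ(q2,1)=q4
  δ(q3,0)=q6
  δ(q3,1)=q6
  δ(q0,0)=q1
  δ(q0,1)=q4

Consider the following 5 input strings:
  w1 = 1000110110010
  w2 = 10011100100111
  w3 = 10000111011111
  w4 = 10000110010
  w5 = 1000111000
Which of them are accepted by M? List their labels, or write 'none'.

w1: Trace: q4 -1-> q6 -0-> q4 -0-> q3 -0-> q6 -1-> q3 -1-> q6 -0-> q4 -1-> q6 -1-> q3 -0-> q6 -0-> q4 -1-> q6 -0-> q4  → end q4, rejected
w2: Trace: q4 -1-> q6 -0-> q4 -0-> q3 -1-> q6 -1-> q3 -1-> q6 -0-> q4 -0-> q3 -1-> q6 -0-> q4 -0-> q3 -1-> q6 -1-> q3 -1-> q6  → end q6, rejected
w3: Trace: q4 -1-> q6 -0-> q4 -0-> q3 -0-> q6 -0-> q4 -1-> q6 -1-> q3 -1-> q6 -0-> q4 -1-> q6 -1-> q3 -1-> q6 -1-> q3 -1-> q6  → end q6, rejected
w4: Trace: q4 -1-> q6 -0-> q4 -0-> q3 -0-> q6 -0-> q4 -1-> q6 -1-> q3 -0-> q6 -0-> q4 -1-> q6 -0-> q4  → end q4, rejected
w5: Trace: q4 -1-> q6 -0-> q4 -0-> q3 -0-> q6 -1-> q3 -1-> q6 -1-> q3 -0-> q6 -0-> q4 -0-> q3  → end q3, accepted

w5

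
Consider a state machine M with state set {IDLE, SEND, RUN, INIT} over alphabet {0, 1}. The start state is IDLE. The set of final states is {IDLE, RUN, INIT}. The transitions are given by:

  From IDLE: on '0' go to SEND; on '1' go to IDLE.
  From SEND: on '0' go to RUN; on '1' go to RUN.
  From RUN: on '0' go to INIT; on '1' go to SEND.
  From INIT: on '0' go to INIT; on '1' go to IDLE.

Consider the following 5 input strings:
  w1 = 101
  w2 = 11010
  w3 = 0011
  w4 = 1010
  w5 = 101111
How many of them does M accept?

4

w1:
  start at IDLE
  read '1': IDLE → IDLE
  read '0': IDLE → SEND
  read '1': SEND → RUN
  end RUN, accepted
w2:
  start at IDLE
  read '1': IDLE → IDLE
  read '1': IDLE → IDLE
  read '0': IDLE → SEND
  read '1': SEND → RUN
  read '0': RUN → INIT
  end INIT, accepted
w3:
  start at IDLE
  read '0': IDLE → SEND
  read '0': SEND → RUN
  read '1': RUN → SEND
  read '1': SEND → RUN
  end RUN, accepted
w4:
  start at IDLE
  read '1': IDLE → IDLE
  read '0': IDLE → SEND
  read '1': SEND → RUN
  read '0': RUN → INIT
  end INIT, accepted
w5:
  start at IDLE
  read '1': IDLE → IDLE
  read '0': IDLE → SEND
  read '1': SEND → RUN
  read '1': RUN → SEND
  read '1': SEND → RUN
  read '1': RUN → SEND
  end SEND, rejected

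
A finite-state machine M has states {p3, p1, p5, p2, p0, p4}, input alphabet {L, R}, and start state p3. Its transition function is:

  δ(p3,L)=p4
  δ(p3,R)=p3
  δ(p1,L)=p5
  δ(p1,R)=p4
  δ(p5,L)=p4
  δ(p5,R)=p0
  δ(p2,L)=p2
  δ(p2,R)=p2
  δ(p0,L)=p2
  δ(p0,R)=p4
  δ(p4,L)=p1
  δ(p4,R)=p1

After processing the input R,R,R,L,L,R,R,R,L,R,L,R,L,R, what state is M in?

Trace: p3 -R-> p3 -R-> p3 -R-> p3 -L-> p4 -L-> p1 -R-> p4 -R-> p1 -R-> p4 -L-> p1 -R-> p4 -L-> p1 -R-> p4 -L-> p1 -R-> p4

p4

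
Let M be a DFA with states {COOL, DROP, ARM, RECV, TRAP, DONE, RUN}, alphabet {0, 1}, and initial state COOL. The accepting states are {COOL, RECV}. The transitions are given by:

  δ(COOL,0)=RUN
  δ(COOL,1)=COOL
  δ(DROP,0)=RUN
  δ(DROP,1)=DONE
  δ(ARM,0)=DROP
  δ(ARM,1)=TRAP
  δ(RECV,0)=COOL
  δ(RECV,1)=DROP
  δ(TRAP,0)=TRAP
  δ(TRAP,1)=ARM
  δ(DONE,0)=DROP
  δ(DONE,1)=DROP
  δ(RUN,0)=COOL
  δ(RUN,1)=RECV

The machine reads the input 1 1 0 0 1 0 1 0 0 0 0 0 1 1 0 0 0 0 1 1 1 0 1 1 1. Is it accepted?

No

COOL → COOL → COOL → RUN → COOL → COOL → RUN → RECV → COOL → RUN → COOL → RUN → COOL → COOL → COOL → RUN → COOL → RUN → COOL → COOL → COOL → COOL → RUN → RECV → DROP → DONE
End state DONE is not accepting.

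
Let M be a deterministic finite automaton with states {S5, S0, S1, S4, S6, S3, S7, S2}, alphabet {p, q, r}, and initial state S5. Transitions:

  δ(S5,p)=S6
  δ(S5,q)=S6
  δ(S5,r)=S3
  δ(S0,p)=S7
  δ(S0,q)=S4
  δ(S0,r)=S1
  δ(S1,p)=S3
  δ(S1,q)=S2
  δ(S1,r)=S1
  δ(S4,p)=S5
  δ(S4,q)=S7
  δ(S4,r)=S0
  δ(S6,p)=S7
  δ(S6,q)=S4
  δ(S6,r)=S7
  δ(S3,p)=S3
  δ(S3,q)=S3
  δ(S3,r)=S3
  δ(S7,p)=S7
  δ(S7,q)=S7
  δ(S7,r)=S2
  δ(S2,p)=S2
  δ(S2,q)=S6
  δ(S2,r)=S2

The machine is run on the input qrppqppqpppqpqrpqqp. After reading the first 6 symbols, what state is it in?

start at S5
read 'q': S5 → S6
read 'r': S6 → S7
read 'p': S7 → S7
read 'p': S7 → S7
read 'q': S7 → S7
read 'p': S7 → S7
After 6 symbols: S7.

S7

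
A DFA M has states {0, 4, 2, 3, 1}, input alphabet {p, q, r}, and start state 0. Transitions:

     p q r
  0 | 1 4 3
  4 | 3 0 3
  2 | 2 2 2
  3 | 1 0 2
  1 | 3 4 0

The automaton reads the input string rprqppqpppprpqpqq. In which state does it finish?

4

Trace: 0 -r-> 3 -p-> 1 -r-> 0 -q-> 4 -p-> 3 -p-> 1 -q-> 4 -p-> 3 -p-> 1 -p-> 3 -p-> 1 -r-> 0 -p-> 1 -q-> 4 -p-> 3 -q-> 0 -q-> 4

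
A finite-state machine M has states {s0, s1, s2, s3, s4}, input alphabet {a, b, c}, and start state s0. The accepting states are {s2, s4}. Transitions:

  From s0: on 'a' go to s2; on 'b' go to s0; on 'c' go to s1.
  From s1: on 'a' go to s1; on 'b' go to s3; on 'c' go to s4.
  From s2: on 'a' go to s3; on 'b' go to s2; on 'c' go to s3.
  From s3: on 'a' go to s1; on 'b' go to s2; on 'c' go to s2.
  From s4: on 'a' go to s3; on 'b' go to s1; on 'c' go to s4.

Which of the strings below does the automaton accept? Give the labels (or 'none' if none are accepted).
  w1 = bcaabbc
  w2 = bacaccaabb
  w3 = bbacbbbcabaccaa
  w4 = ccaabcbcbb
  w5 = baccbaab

w1: s0 → s0 → s1 → s1 → s1 → s3 → s2 → s3  → end s3, rejected
w2: s0 → s0 → s2 → s3 → s1 → s4 → s4 → s3 → s1 → s3 → s2  → end s2, accepted
w3: s0 → s0 → s0 → s2 → s3 → s2 → s2 → s2 → s3 → s1 → s3 → s1 → s4 → s4 → s3 → s1  → end s1, rejected
w4: s0 → s1 → s4 → s3 → s1 → s3 → s2 → s2 → s3 → s2 → s2  → end s2, accepted
w5: s0 → s0 → s2 → s3 → s2 → s2 → s3 → s1 → s3  → end s3, rejected

w2, w4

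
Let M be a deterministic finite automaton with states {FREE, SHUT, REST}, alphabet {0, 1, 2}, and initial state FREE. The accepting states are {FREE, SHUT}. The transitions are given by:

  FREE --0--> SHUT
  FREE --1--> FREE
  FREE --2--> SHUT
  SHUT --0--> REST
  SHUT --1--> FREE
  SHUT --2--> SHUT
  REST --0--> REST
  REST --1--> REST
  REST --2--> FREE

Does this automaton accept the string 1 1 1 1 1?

Trace: FREE -1-> FREE -1-> FREE -1-> FREE -1-> FREE -1-> FREE
End state FREE is accepting.

Yes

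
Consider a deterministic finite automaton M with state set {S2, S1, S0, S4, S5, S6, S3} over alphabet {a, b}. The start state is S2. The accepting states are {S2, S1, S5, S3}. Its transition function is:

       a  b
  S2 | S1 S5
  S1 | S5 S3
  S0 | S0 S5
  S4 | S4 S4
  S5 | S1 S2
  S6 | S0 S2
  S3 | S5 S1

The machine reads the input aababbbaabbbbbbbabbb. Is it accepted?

Yes

start at S2
read 'a': S2 → S1
read 'a': S1 → S5
read 'b': S5 → S2
read 'a': S2 → S1
read 'b': S1 → S3
read 'b': S3 → S1
read 'b': S1 → S3
read 'a': S3 → S5
read 'a': S5 → S1
read 'b': S1 → S3
read 'b': S3 → S1
read 'b': S1 → S3
read 'b': S3 → S1
read 'b': S1 → S3
read 'b': S3 → S1
read 'b': S1 → S3
read 'a': S3 → S5
read 'b': S5 → S2
read 'b': S2 → S5
read 'b': S5 → S2
End state S2 is accepting.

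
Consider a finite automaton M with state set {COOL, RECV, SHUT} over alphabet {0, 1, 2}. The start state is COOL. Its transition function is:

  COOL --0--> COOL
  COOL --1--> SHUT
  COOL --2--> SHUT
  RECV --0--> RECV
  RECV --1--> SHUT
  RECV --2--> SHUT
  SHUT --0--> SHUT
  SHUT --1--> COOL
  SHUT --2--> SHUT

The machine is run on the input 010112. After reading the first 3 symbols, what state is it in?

start at COOL
read '0': COOL → COOL
read '1': COOL → SHUT
read '0': SHUT → SHUT
After 3 symbols: SHUT.

SHUT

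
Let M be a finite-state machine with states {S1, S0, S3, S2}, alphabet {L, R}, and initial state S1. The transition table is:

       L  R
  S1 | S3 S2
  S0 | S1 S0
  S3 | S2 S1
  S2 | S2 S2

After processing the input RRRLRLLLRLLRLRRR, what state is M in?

S2

start at S1
read 'R': S1 → S2
read 'R': S2 → S2
read 'R': S2 → S2
read 'L': S2 → S2
read 'R': S2 → S2
read 'L': S2 → S2
read 'L': S2 → S2
read 'L': S2 → S2
read 'R': S2 → S2
read 'L': S2 → S2
read 'L': S2 → S2
read 'R': S2 → S2
read 'L': S2 → S2
read 'R': S2 → S2
read 'R': S2 → S2
read 'R': S2 → S2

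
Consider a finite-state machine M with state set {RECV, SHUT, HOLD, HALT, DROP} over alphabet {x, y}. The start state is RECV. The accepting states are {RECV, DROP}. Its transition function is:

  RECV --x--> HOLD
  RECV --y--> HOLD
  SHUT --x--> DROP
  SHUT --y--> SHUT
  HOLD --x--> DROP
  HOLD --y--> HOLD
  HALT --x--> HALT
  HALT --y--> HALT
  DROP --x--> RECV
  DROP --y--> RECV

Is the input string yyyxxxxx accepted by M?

Yes

RECV → HOLD → HOLD → HOLD → DROP → RECV → HOLD → DROP → RECV
End state RECV is accepting.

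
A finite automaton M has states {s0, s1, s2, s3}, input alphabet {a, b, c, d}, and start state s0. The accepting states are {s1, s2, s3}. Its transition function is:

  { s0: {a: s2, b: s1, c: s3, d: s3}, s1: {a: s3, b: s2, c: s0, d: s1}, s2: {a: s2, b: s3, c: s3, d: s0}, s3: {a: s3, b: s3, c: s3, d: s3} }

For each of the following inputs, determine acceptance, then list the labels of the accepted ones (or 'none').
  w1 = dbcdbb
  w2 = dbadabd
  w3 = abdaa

w1, w2, w3

w1: s0 → s3 → s3 → s3 → s3 → s3 → s3  → end s3, accepted
w2: s0 → s3 → s3 → s3 → s3 → s3 → s3 → s3  → end s3, accepted
w3: s0 → s2 → s3 → s3 → s3 → s3  → end s3, accepted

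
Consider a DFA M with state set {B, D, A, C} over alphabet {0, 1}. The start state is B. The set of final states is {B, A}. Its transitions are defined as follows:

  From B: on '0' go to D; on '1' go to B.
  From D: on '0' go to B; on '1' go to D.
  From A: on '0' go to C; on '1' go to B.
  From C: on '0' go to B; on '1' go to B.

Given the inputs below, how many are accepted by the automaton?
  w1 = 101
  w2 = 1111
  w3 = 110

1

w1: B → B → D → D  → end D, rejected
w2: B → B → B → B → B  → end B, accepted
w3: B → B → B → D  → end D, rejected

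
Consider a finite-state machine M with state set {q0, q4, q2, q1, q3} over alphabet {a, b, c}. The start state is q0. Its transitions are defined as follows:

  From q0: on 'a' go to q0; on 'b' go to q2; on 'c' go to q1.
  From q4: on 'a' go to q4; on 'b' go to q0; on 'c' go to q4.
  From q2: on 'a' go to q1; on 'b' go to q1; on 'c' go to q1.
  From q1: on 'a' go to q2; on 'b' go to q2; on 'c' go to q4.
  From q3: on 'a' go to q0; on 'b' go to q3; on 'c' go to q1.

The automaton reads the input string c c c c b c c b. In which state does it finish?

q0

start at q0
read 'c': q0 → q1
read 'c': q1 → q4
read 'c': q4 → q4
read 'c': q4 → q4
read 'b': q4 → q0
read 'c': q0 → q1
read 'c': q1 → q4
read 'b': q4 → q0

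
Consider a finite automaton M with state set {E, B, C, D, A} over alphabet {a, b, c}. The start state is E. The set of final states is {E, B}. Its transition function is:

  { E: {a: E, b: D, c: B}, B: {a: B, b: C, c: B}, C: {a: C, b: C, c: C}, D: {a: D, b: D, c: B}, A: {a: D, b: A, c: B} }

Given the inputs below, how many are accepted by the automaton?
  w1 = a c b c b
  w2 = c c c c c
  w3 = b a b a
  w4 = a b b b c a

w1: Trace: E -a-> E -c-> B -b-> C -c-> C -b-> C  → end C, rejected
w2: Trace: E -c-> B -c-> B -c-> B -c-> B -c-> B  → end B, accepted
w3: Trace: E -b-> D -a-> D -b-> D -a-> D  → end D, rejected
w4: Trace: E -a-> E -b-> D -b-> D -b-> D -c-> B -a-> B  → end B, accepted

2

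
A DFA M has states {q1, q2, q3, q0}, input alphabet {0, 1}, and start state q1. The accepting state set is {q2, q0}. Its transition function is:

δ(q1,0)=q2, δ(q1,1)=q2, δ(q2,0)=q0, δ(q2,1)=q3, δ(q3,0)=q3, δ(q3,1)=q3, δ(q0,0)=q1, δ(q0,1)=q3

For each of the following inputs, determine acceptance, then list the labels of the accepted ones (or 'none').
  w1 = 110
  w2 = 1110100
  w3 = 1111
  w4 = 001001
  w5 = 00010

w5

w1: q1 → q2 → q3 → q3  → end q3, rejected
w2: q1 → q2 → q3 → q3 → q3 → q3 → q3 → q3  → end q3, rejected
w3: q1 → q2 → q3 → q3 → q3  → end q3, rejected
w4: q1 → q2 → q0 → q3 → q3 → q3 → q3  → end q3, rejected
w5: q1 → q2 → q0 → q1 → q2 → q0  → end q0, accepted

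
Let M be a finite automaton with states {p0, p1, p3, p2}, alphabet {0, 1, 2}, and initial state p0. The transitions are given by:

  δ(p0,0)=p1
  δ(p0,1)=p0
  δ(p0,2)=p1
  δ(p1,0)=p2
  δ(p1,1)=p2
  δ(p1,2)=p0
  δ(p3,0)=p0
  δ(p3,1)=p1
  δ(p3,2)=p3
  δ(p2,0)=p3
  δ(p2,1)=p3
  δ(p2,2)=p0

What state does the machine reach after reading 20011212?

Trace: p0 -2-> p1 -0-> p2 -0-> p3 -1-> p1 -1-> p2 -2-> p0 -1-> p0 -2-> p1

p1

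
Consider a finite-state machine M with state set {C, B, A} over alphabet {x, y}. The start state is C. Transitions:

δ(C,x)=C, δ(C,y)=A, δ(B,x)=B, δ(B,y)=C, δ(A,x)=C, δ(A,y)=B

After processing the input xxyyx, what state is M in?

B

Trace: C -x-> C -x-> C -y-> A -y-> B -x-> B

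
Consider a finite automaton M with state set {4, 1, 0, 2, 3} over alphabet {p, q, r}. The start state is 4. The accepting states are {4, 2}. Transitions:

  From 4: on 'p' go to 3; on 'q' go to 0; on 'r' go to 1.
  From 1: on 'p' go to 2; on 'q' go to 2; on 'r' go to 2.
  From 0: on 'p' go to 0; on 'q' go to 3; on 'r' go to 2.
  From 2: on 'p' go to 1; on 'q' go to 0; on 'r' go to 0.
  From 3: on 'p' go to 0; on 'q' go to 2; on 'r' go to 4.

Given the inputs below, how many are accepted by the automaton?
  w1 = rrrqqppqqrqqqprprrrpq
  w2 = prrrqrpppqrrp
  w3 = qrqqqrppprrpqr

w1: 4 → 1 → 2 → 0 → 3 → 2 → 1 → 2 → 0 → 3 → 4 → 0 → 3 → 2 → 1 → 2 → 1 → 2 → 0 → 2 → 1 → 2  → end 2, accepted
w2: 4 → 3 → 4 → 1 → 2 → 0 → 2 → 1 → 2 → 1 → 2 → 0 → 2 → 1  → end 1, rejected
w3: 4 → 0 → 2 → 0 → 3 → 2 → 0 → 0 → 0 → 0 → 2 → 0 → 0 → 3 → 4  → end 4, accepted

2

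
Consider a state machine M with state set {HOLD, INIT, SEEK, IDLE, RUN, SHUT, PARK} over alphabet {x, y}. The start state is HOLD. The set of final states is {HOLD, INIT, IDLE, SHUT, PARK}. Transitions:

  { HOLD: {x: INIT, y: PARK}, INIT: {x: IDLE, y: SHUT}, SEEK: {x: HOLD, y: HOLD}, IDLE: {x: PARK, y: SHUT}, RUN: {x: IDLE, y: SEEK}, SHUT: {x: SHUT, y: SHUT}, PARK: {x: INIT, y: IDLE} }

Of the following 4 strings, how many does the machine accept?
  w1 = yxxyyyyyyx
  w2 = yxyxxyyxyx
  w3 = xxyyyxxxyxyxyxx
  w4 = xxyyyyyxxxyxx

w1: HOLD → PARK → INIT → IDLE → SHUT → SHUT → SHUT → SHUT → SHUT → SHUT → SHUT  → end SHUT, accepted
w2: HOLD → PARK → INIT → SHUT → SHUT → SHUT → SHUT → SHUT → SHUT → SHUT → SHUT  → end SHUT, accepted
w3: HOLD → INIT → IDLE → SHUT → SHUT → SHUT → SHUT → SHUT → SHUT → SHUT → SHUT → SHUT → SHUT → SHUT → SHUT → SHUT  → end SHUT, accepted
w4: HOLD → INIT → IDLE → SHUT → SHUT → SHUT → SHUT → SHUT → SHUT → SHUT → SHUT → SHUT → SHUT → SHUT  → end SHUT, accepted

4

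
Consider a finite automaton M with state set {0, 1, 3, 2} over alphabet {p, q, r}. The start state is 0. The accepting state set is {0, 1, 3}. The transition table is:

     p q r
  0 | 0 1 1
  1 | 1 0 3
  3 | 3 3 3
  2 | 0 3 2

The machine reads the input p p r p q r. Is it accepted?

Yes

start at 0
read 'p': 0 → 0
read 'p': 0 → 0
read 'r': 0 → 1
read 'p': 1 → 1
read 'q': 1 → 0
read 'r': 0 → 1
End state 1 is accepting.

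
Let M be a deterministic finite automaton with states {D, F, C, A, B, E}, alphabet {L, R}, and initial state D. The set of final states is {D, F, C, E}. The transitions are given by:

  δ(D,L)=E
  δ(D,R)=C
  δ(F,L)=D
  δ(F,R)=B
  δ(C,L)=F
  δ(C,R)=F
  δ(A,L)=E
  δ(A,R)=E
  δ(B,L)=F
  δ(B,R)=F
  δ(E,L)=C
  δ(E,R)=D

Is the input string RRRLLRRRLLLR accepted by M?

Yes

D → C → F → B → F → D → C → F → B → F → D → E → D
End state D is accepting.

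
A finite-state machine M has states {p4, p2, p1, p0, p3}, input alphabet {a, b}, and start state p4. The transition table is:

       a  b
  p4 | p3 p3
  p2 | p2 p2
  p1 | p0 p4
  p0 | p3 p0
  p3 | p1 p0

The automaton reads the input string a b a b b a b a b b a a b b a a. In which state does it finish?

p0

Trace: p4 -a-> p3 -b-> p0 -a-> p3 -b-> p0 -b-> p0 -a-> p3 -b-> p0 -a-> p3 -b-> p0 -b-> p0 -a-> p3 -a-> p1 -b-> p4 -b-> p3 -a-> p1 -a-> p0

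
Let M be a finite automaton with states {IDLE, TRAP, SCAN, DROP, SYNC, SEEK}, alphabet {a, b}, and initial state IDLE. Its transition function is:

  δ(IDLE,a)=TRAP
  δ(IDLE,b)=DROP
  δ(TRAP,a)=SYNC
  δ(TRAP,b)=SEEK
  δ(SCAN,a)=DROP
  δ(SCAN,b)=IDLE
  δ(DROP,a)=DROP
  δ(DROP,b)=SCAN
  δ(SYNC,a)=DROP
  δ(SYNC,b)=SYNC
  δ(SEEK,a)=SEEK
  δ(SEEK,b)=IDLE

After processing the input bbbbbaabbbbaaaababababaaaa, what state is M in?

DROP

IDLE → DROP → SCAN → IDLE → DROP → SCAN → DROP → DROP → SCAN → IDLE → DROP → SCAN → DROP → DROP → DROP → DROP → SCAN → DROP → SCAN → DROP → SCAN → DROP → SCAN → DROP → DROP → DROP → DROP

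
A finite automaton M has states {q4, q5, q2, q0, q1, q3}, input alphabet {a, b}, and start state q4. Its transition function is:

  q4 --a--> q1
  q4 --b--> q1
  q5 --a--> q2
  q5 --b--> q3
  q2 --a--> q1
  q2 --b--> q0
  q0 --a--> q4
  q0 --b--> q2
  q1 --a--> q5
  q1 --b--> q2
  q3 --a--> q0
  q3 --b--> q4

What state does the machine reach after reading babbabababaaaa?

q1

start at q4
read 'b': q4 → q1
read 'a': q1 → q5
read 'b': q5 → q3
read 'b': q3 → q4
read 'a': q4 → q1
read 'b': q1 → q2
read 'a': q2 → q1
read 'b': q1 → q2
read 'a': q2 → q1
read 'b': q1 → q2
read 'a': q2 → q1
read 'a': q1 → q5
read 'a': q5 → q2
read 'a': q2 → q1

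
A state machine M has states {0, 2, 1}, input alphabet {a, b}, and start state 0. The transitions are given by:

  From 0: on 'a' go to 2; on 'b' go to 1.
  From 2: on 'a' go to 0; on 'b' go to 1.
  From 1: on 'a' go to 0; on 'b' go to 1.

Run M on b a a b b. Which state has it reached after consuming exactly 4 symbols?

0 → 1 → 0 → 2 → 1
After 4 symbols: 1.

1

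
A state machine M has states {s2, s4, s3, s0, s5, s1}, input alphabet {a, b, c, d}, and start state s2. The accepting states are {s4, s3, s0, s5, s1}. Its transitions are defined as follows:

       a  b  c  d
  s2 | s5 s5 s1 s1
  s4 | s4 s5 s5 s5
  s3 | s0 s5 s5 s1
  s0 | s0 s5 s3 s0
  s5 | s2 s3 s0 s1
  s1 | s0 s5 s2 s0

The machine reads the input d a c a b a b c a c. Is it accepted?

s2 → s1 → s0 → s3 → s0 → s5 → s2 → s5 → s0 → s0 → s3
End state s3 is accepting.

Yes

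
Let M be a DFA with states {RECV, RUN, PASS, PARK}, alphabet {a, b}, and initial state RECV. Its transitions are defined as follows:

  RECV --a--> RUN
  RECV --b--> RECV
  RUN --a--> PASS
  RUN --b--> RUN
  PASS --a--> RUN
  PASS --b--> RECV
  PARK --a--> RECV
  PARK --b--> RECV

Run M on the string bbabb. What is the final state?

start at RECV
read 'b': RECV → RECV
read 'b': RECV → RECV
read 'a': RECV → RUN
read 'b': RUN → RUN
read 'b': RUN → RUN

RUN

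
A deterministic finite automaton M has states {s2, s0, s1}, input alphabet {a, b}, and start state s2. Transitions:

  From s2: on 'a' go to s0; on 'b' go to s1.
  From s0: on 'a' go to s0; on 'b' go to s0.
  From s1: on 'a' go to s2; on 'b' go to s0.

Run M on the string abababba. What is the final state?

s2 → s0 → s0 → s0 → s0 → s0 → s0 → s0 → s0

s0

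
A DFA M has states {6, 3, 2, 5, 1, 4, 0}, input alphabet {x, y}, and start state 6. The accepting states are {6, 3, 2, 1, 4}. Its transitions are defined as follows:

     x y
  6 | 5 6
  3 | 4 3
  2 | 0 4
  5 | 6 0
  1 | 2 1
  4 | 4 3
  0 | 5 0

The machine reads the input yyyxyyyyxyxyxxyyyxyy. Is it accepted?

6 → 6 → 6 → 6 → 5 → 0 → 0 → 0 → 0 → 5 → 0 → 5 → 0 → 5 → 6 → 6 → 6 → 6 → 5 → 0 → 0
End state 0 is not accepting.

No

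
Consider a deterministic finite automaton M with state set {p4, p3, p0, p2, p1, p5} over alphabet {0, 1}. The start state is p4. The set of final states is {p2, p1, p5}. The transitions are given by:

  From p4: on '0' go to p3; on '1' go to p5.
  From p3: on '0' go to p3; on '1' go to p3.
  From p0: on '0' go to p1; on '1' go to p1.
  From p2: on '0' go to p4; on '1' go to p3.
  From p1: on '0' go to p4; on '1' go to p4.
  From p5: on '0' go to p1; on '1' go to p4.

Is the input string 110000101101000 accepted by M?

No

start at p4
read '1': p4 → p5
read '1': p5 → p4
read '0': p4 → p3
read '0': p3 → p3
read '0': p3 → p3
read '0': p3 → p3
read '1': p3 → p3
read '0': p3 → p3
read '1': p3 → p3
read '1': p3 → p3
read '0': p3 → p3
read '1': p3 → p3
read '0': p3 → p3
read '0': p3 → p3
read '0': p3 → p3
End state p3 is not accepting.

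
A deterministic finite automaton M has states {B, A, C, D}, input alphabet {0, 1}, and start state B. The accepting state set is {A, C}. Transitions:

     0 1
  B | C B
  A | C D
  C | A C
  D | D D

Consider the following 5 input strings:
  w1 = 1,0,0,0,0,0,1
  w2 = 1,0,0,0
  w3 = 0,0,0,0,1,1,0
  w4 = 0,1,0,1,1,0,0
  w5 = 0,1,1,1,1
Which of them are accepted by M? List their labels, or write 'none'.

w1, w2, w5

w1:
  start at B
  read '1': B → B
  read '0': B → C
  read '0': C → A
  read '0': A → C
  read '0': C → A
  read '0': A → C
  read '1': C → C
  end C, accepted
w2:
  start at B
  read '1': B → B
  read '0': B → C
  read '0': C → A
  read '0': A → C
  end C, accepted
w3:
  start at B
  read '0': B → C
  read '0': C → A
  read '0': A → C
  read '0': C → A
  read '1': A → D
  read '1': D → D
  read '0': D → D
  end D, rejected
w4:
  start at B
  read '0': B → C
  read '1': C → C
  read '0': C → A
  read '1': A → D
  read '1': D → D
  read '0': D → D
  read '0': D → D
  end D, rejected
w5:
  start at B
  read '0': B → C
  read '1': C → C
  read '1': C → C
  read '1': C → C
  read '1': C → C
  end C, accepted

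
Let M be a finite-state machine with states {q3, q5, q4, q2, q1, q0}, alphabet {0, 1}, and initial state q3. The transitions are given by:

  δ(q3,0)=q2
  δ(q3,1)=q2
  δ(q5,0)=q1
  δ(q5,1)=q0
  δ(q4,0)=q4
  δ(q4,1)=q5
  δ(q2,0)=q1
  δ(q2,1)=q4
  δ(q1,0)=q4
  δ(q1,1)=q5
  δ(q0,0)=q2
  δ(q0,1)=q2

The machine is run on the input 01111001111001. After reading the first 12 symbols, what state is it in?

start at q3
read '0': q3 → q2
read '1': q2 → q4
read '1': q4 → q5
read '1': q5 → q0
read '1': q0 → q2
read '0': q2 → q1
read '0': q1 → q4
read '1': q4 → q5
read '1': q5 → q0
read '1': q0 → q2
read '1': q2 → q4
read '0': q4 → q4
After 12 symbols: q4.

q4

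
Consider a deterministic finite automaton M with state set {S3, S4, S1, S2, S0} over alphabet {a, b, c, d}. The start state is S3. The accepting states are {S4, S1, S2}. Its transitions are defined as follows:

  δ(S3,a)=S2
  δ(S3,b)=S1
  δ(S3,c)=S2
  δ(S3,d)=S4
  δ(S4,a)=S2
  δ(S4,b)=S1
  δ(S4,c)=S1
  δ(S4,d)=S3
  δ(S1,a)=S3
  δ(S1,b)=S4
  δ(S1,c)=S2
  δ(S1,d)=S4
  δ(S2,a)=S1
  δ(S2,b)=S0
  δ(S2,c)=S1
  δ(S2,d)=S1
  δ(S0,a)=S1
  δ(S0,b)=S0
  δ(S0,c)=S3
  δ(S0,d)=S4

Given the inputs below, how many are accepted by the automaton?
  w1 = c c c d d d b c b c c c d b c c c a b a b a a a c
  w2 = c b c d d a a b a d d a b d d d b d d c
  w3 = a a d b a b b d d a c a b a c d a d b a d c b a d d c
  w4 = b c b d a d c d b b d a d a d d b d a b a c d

w1: Trace: S3 -c-> S2 -c-> S1 -c-> S2 -d-> S1 -d-> S4 -d-> S3 -b-> S1 -c-> S2 -b-> S0 -c-> S3 -c-> S2 -c-> S1 -d-> S4 -b-> S1 -c-> S2 -c-> S1 -c-> S2 -a-> S1 -b-> S4 -a-> S2 -b-> S0 -a-> S1 -a-> S3 -a-> S2 -c-> S1  → end S1, accepted
w2: Trace: S3 -c-> S2 -b-> S0 -c-> S3 -d-> S4 -d-> S3 -a-> S2 -a-> S1 -b-> S4 -a-> S2 -d-> S1 -d-> S4 -a-> S2 -b-> S0 -d-> S4 -d-> S3 -d-> S4 -b-> S1 -d-> S4 -d-> S3 -c-> S2  → end S2, accepted
w3: Trace: S3 -a-> S2 -a-> S1 -d-> S4 -b-> S1 -a-> S3 -b-> S1 -b-> S4 -d-> S3 -d-> S4 -a-> S2 -c-> S1 -a-> S3 -b-> S1 -a-> S3 -c-> S2 -d-> S1 -a-> S3 -d-> S4 -b-> S1 -a-> S3 -d-> S4 -c-> S1 -b-> S4 -a-> S2 -d-> S1 -d-> S4 -c-> S1  → end S1, accepted
w4: Trace: S3 -b-> S1 -c-> S2 -b-> S0 -d-> S4 -a-> S2 -d-> S1 -c-> S2 -d-> S1 -b-> S4 -b-> S1 -d-> S4 -a-> S2 -d-> S1 -a-> S3 -d-> S4 -d-> S3 -b-> S1 -d-> S4 -a-> S2 -b-> S0 -a-> S1 -c-> S2 -d-> S1  → end S1, accepted

4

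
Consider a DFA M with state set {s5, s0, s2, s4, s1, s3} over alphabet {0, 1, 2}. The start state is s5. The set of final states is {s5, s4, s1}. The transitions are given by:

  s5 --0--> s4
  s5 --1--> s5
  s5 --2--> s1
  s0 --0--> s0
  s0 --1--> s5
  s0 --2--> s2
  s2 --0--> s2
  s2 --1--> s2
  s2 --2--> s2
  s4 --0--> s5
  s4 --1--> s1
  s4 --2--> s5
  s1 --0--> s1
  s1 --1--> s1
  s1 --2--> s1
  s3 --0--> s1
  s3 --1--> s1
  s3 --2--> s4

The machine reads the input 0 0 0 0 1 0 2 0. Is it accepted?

s5 → s4 → s5 → s4 → s5 → s5 → s4 → s5 → s4
End state s4 is accepting.

Yes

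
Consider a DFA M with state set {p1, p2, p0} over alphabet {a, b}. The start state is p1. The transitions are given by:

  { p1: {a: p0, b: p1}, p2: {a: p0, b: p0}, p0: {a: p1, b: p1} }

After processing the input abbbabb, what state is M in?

p1

Trace: p1 -a-> p0 -b-> p1 -b-> p1 -b-> p1 -a-> p0 -b-> p1 -b-> p1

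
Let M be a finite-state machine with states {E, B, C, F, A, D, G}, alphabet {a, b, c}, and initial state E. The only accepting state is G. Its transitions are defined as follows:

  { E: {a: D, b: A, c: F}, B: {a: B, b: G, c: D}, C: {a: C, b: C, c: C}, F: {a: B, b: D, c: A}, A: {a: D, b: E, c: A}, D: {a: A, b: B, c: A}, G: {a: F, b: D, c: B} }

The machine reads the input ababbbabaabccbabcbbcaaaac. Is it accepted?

E → D → B → B → G → D → B → B → G → F → B → G → B → D → B → B → G → B → G → D → A → D → A → D → A → A
End state A is not accepting.

No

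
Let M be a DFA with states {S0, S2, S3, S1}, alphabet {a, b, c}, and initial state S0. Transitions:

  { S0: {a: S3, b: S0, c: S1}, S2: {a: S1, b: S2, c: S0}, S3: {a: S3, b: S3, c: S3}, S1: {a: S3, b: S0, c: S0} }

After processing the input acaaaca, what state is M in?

S3

S0 → S3 → S3 → S3 → S3 → S3 → S3 → S3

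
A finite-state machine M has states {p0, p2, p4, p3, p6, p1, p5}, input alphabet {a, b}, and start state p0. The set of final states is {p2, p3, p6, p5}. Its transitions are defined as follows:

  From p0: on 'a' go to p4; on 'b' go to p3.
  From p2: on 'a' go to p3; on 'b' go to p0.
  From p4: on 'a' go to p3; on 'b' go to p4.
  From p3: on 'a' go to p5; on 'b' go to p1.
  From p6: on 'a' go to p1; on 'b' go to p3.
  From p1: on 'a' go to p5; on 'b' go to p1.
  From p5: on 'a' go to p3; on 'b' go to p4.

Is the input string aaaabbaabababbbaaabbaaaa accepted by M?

start at p0
read 'a': p0 → p4
read 'a': p4 → p3
read 'a': p3 → p5
read 'a': p5 → p3
read 'b': p3 → p1
read 'b': p1 → p1
read 'a': p1 → p5
read 'a': p5 → p3
read 'b': p3 → p1
read 'a': p1 → p5
read 'b': p5 → p4
read 'a': p4 → p3
read 'b': p3 → p1
read 'b': p1 → p1
read 'b': p1 → p1
read 'a': p1 → p5
read 'a': p5 → p3
read 'a': p3 → p5
read 'b': p5 → p4
read 'b': p4 → p4
read 'a': p4 → p3
read 'a': p3 → p5
read 'a': p5 → p3
read 'a': p3 → p5
End state p5 is accepting.

Yes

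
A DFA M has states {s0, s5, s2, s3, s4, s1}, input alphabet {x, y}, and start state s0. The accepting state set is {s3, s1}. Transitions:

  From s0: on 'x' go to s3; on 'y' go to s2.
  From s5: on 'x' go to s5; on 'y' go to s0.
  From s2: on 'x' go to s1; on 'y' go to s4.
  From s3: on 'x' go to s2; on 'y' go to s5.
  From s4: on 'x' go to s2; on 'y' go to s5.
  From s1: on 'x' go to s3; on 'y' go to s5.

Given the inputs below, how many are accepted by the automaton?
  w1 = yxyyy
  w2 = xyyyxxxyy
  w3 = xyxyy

0

w1:
  start at s0
  read 'y': s0 → s2
  read 'x': s2 → s1
  read 'y': s1 → s5
  read 'y': s5 → s0
  read 'y': s0 → s2
  end s2, rejected
w2:
  start at s0
  read 'x': s0 → s3
  read 'y': s3 → s5
  read 'y': s5 → s0
  read 'y': s0 → s2
  read 'x': s2 → s1
  read 'x': s1 → s3
  read 'x': s3 → s2
  read 'y': s2 → s4
  read 'y': s4 → s5
  end s5, rejected
w3:
  start at s0
  read 'x': s0 → s3
  read 'y': s3 → s5
  read 'x': s5 → s5
  read 'y': s5 → s0
  read 'y': s0 → s2
  end s2, rejected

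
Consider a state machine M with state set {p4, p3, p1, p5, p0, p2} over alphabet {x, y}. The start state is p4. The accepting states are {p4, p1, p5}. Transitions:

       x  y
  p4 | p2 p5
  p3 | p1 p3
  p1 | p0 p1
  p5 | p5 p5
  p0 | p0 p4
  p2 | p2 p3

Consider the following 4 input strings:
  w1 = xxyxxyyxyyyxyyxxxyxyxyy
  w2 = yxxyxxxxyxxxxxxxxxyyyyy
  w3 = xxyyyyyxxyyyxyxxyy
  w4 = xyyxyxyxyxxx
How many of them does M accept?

3

w1: p4 → p2 → p2 → p3 → p1 → p0 → p4 → p5 → p5 → p5 → p5 → p5 → p5 → p5 → p5 → p5 → p5 → p5 → p5 → p5 → p5 → p5 → p5 → p5  → end p5, accepted
w2: p4 → p5 → p5 → p5 → p5 → p5 → p5 → p5 → p5 → p5 → p5 → p5 → p5 → p5 → p5 → p5 → p5 → p5 → p5 → p5 → p5 → p5 → p5 → p5  → end p5, accepted
w3: p4 → p2 → p2 → p3 → p3 → p3 → p3 → p3 → p1 → p0 → p4 → p5 → p5 → p5 → p5 → p5 → p5 → p5 → p5  → end p5, accepted
w4: p4 → p2 → p3 → p3 → p1 → p1 → p0 → p4 → p2 → p3 → p1 → p0 → p0  → end p0, rejected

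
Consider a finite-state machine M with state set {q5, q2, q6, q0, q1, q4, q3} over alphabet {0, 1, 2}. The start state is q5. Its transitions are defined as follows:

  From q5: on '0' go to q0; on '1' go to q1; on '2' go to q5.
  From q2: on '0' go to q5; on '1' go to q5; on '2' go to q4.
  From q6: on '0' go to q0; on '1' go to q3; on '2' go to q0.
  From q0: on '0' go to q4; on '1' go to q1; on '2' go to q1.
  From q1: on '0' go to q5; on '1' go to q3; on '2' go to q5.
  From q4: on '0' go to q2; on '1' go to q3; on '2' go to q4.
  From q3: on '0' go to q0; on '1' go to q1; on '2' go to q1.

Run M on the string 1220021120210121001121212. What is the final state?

Trace: q5 -1-> q1 -2-> q5 -2-> q5 -0-> q0 -0-> q4 -2-> q4 -1-> q3 -1-> q1 -2-> q5 -0-> q0 -2-> q1 -1-> q3 -0-> q0 -1-> q1 -2-> q5 -1-> q1 -0-> q5 -0-> q0 -1-> q1 -1-> q3 -2-> q1 -1-> q3 -2-> q1 -1-> q3 -2-> q1

q1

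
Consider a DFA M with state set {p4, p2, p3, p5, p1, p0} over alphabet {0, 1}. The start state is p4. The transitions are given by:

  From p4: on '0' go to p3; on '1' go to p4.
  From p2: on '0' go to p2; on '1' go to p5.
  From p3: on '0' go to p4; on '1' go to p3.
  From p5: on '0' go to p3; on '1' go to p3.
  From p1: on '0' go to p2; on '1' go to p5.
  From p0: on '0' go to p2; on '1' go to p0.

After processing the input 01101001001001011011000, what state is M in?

p4 → p3 → p3 → p3 → p4 → p4 → p3 → p4 → p4 → p3 → p4 → p4 → p3 → p4 → p4 → p3 → p3 → p3 → p4 → p4 → p4 → p3 → p4 → p3

p3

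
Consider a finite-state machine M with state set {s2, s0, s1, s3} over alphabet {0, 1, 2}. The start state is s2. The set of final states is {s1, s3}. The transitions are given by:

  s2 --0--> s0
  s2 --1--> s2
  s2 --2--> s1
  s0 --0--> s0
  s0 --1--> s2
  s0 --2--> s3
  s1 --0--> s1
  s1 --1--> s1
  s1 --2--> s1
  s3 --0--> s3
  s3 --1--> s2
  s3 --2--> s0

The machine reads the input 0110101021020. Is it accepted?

start at s2
read '0': s2 → s0
read '1': s0 → s2
read '1': s2 → s2
read '0': s2 → s0
read '1': s0 → s2
read '0': s2 → s0
read '1': s0 → s2
read '0': s2 → s0
read '2': s0 → s3
read '1': s3 → s2
read '0': s2 → s0
read '2': s0 → s3
read '0': s3 → s3
End state s3 is accepting.

Yes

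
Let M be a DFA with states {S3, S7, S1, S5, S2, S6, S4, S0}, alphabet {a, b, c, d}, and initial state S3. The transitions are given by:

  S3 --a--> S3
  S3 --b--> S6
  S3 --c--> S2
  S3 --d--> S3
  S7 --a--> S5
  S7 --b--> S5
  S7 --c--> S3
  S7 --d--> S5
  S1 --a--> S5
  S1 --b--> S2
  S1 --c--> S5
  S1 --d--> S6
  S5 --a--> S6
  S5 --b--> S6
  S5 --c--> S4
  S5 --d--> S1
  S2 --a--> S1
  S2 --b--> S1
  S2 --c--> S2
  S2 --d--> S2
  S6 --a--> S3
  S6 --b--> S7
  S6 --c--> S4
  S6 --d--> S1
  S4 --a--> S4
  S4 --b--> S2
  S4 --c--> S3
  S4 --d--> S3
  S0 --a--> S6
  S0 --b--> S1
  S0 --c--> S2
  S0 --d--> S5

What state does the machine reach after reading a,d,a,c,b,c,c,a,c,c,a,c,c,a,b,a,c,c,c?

S3

S3 → S3 → S3 → S3 → S2 → S1 → S5 → S4 → S4 → S3 → S2 → S1 → S5 → S4 → S4 → S2 → S1 → S5 → S4 → S3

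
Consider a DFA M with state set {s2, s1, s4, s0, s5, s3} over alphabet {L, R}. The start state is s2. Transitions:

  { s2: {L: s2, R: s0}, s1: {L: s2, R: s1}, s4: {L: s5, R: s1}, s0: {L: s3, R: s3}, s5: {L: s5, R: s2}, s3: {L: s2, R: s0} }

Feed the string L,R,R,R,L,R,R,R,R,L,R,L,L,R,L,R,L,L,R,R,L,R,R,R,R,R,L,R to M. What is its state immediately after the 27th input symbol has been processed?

s3

s2 → s2 → s0 → s3 → s0 → s3 → s0 → s3 → s0 → s3 → s2 → s0 → s3 → s2 → s0 → s3 → s0 → s3 → s2 → s0 → s3 → s2 → s0 → s3 → s0 → s3 → s0 → s3
After 27 symbols: s3.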